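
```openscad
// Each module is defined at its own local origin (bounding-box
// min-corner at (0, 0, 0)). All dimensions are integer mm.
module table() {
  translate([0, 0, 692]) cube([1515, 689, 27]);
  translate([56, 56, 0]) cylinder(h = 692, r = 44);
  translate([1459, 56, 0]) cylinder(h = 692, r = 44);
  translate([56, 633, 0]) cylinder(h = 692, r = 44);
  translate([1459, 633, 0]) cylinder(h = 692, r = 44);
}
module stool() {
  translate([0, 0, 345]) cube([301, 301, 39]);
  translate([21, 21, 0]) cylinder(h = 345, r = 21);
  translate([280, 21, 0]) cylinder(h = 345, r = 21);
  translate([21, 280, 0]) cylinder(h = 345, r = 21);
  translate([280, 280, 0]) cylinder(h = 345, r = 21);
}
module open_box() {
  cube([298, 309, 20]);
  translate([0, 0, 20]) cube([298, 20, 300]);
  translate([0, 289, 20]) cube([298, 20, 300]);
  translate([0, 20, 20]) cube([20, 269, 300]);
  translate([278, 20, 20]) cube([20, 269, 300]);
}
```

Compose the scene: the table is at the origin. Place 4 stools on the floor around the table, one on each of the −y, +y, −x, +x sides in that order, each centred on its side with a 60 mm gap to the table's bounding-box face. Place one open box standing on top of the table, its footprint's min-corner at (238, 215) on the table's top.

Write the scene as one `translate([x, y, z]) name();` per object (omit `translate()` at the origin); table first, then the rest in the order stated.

table();
translate([607, -361, 0]) stool();
translate([607, 749, 0]) stool();
translate([-361, 194, 0]) stool();
translate([1575, 194, 0]) stool();
translate([238, 215, 719]) open_box();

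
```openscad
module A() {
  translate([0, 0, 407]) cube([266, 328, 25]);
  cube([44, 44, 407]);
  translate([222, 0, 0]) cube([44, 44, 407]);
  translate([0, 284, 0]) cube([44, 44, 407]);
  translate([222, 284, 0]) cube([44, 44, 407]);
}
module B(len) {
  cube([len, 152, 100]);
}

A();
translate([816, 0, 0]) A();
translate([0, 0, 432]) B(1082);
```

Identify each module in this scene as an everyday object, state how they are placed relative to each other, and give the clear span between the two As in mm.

Second stool starts at x = 816; first ends at x = 266; clear span = 816 − 266 = 550 mm.

A is a stool. B is a beam. A beam spans the tops of two stools. The clear span between the two stools is 550 mm.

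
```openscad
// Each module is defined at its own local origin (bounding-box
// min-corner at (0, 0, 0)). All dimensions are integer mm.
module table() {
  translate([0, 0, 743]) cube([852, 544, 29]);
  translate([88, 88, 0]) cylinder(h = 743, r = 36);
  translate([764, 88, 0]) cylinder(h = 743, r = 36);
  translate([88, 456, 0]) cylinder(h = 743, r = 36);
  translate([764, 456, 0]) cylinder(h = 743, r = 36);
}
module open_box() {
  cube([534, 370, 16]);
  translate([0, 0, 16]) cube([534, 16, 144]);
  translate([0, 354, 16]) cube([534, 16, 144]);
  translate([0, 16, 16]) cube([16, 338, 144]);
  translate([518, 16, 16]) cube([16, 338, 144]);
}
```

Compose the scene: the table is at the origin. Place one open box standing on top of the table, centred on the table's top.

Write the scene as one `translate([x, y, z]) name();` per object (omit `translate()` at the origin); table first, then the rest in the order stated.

table();
translate([159, 87, 772]) open_box();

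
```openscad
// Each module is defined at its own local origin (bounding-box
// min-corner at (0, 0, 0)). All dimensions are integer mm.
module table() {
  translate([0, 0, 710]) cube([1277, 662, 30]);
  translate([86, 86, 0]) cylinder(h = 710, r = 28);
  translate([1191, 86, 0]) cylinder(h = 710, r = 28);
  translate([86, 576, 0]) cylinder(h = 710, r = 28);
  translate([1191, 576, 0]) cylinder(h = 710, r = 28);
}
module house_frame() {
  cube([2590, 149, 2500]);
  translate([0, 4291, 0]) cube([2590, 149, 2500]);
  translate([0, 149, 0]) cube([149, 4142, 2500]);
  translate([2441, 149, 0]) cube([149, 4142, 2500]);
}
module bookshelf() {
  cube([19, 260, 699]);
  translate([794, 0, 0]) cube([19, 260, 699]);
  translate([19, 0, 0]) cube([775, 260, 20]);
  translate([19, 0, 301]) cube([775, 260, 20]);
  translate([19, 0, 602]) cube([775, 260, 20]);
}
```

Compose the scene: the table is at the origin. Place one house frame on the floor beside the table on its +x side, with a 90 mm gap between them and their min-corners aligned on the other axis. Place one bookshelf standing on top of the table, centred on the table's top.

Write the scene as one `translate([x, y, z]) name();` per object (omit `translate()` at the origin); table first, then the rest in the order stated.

table();
translate([1367, 0, 0]) house_frame();
translate([232, 201, 740]) bookshelf();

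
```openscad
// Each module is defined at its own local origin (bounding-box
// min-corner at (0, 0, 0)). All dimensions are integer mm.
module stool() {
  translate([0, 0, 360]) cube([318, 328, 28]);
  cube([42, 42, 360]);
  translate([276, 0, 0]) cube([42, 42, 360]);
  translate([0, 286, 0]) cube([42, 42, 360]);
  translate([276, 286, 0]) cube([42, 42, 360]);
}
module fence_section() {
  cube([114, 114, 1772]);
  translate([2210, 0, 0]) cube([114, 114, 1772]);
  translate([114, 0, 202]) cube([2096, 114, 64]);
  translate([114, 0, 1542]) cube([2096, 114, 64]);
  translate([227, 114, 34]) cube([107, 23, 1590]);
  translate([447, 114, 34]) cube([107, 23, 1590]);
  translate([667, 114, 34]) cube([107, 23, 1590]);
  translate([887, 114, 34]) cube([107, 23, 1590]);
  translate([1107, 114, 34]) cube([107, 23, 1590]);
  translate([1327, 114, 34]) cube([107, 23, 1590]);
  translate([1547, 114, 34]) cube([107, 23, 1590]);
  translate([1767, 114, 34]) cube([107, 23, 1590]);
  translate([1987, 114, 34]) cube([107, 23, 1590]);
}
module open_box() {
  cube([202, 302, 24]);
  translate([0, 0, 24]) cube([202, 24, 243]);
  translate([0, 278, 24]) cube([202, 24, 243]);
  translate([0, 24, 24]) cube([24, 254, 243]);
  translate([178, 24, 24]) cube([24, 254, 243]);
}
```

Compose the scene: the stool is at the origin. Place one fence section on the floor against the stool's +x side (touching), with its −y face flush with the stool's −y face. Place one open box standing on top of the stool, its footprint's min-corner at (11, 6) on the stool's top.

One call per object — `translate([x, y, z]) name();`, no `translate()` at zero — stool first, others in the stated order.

stool();
translate([318, 0, 0]) fence_section();
translate([11, 6, 388]) open_box();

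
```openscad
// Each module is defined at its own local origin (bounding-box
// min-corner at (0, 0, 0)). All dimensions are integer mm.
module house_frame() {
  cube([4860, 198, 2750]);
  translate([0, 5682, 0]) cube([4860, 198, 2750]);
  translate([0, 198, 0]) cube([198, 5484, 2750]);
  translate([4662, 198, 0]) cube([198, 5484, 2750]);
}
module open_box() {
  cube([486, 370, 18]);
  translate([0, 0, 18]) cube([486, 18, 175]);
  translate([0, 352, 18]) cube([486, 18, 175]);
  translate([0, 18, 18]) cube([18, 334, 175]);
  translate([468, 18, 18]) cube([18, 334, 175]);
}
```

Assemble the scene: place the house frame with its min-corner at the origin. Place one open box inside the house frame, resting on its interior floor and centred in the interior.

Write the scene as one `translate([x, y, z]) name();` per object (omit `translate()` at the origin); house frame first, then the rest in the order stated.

house_frame();
translate([2187, 2755, 0]) open_box();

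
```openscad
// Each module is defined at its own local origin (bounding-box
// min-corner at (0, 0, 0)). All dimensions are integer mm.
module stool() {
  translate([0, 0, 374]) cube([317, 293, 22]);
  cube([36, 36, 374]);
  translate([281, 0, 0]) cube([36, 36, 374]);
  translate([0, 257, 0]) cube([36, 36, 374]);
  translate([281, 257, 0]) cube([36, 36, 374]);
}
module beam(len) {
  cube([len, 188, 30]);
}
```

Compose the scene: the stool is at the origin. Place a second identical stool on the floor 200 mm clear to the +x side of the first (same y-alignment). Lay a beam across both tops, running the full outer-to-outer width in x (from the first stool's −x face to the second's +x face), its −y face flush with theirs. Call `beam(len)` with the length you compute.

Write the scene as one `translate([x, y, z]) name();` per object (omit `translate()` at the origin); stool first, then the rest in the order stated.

stool();
translate([517, 0, 0]) stool();
translate([0, 0, 396]) beam(834);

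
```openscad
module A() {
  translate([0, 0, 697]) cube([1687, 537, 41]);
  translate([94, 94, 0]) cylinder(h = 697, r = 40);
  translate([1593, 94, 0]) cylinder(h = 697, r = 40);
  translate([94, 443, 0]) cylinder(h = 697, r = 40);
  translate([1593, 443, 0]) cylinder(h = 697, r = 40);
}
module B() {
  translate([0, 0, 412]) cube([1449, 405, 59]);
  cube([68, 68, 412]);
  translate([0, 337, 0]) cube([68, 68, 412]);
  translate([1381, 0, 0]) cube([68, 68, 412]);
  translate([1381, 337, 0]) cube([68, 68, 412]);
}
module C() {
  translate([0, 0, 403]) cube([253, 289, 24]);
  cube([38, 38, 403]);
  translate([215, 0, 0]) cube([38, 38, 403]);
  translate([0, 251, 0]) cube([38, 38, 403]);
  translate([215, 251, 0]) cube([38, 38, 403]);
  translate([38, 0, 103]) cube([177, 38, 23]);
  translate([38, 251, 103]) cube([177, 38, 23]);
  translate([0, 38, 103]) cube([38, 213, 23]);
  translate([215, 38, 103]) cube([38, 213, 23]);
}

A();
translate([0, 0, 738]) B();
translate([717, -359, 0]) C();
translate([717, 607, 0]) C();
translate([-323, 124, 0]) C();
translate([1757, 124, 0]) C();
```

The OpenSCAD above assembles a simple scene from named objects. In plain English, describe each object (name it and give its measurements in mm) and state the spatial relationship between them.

A is a rectangular dining table. The top is 1687×537×41 mm with its upper surface at z = 738 mm. It stands on four round legs of 80 mm diameter, each leg's bounding box inset 54 mm from the nearest pair of top edges, running from the floor to the underside of the top.

B is a long wooden bench with a 1449 mm (x) × 405 mm (y) seat, 59 mm thick, its top surface 471 mm above the floor. Four 68 mm square legs at the seat corners, flush with the edges, run from z = 0 to the seat underside.

C is a simple wooden stool: a rectangular seat 253 mm (x) by 289 mm (y), 24 mm thick, top face at z = 427 mm, on four square legs, each 38×38 mm in cross-section. The legs rest on z = 0, each flush with a corner of the seat. Four stretchers, 38 mm wide and 23 mm tall, connect adjacent legs with their undersides at z = 103 mm, each running between the inner faces of the legs it joins and aligned with the legs' outer faces on the other axis.

The bench is on top of the table. Four stools sit around the table at the −y, +y, −x, +x sides.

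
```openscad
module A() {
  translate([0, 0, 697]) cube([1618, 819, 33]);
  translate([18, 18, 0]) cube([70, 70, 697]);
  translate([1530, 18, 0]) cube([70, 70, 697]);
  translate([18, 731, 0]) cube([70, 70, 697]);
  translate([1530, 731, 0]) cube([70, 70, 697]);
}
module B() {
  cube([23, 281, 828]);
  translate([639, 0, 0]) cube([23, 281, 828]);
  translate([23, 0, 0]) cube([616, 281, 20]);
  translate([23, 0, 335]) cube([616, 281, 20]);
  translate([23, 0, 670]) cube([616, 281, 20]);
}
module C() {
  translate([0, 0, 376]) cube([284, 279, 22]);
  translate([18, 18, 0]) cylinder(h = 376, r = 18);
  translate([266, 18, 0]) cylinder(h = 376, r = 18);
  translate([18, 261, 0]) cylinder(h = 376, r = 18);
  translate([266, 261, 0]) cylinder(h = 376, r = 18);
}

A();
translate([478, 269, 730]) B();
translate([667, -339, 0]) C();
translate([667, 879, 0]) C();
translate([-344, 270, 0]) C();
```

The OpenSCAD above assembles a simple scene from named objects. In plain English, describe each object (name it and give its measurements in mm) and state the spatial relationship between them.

A is a table: top 1618 mm (x) × 819 mm (y), 33 mm thick, upper face at z = 730 mm, on four 70×70 mm square legs, each inset 18 mm from the nearest pair of top edges, running from z = 0 to the bottom of the top.

B is an open bookshelf. Two side panels, each 23 mm thick, 281 mm deep and 828 mm tall, stand 662 mm apart (outside-to-outside). Between them sit 3 shelves, each 20 mm thick and 281 mm deep, spanning the full gap between the sides. The bottom shelf rests on the floor (its underside at z = 0) and the clear gap between one shelf's top and the next shelf's underside is 315 mm.

C is a four-legged stool. The seat is a 284×279×22 mm slab whose top surface is at z = 398 mm; four round legs, each 36 mm in diameter, run from the floor (z = 0) to the underside of the seat, each leg's axis is inset half a diameter from the nearest pair of seat edges (so the leg's bounding box is flush with the corner).

The bookshelf is on top of the table, centred. Three stools sit around the table at the −y, +y, −x sides.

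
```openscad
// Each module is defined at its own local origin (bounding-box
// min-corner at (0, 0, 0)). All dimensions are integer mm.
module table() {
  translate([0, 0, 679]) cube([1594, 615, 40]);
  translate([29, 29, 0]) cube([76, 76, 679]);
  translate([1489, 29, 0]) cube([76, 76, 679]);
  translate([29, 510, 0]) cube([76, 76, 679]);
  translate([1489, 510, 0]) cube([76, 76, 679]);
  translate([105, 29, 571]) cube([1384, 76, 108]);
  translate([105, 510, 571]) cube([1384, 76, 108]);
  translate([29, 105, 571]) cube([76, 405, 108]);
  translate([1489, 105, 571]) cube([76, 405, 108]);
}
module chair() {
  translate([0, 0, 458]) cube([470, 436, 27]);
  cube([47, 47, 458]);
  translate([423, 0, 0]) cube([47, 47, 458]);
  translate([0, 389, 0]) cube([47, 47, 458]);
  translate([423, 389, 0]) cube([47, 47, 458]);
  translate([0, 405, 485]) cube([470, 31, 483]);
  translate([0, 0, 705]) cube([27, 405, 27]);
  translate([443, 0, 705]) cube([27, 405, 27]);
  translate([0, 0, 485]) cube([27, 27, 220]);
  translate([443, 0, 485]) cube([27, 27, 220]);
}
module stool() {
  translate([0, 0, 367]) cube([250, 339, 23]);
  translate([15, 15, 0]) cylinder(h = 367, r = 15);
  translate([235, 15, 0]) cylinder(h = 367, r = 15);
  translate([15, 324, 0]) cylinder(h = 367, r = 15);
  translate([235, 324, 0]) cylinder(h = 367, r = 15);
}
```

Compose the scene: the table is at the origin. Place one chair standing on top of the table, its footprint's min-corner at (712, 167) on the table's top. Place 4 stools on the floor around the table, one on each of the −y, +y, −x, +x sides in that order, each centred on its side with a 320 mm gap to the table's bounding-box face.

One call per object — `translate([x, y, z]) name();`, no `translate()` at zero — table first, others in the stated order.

table();
translate([712, 167, 719]) chair();
translate([672, -659, 0]) stool();
translate([672, 935, 0]) stool();
translate([-570, 138, 0]) stool();
translate([1914, 138, 0]) stool();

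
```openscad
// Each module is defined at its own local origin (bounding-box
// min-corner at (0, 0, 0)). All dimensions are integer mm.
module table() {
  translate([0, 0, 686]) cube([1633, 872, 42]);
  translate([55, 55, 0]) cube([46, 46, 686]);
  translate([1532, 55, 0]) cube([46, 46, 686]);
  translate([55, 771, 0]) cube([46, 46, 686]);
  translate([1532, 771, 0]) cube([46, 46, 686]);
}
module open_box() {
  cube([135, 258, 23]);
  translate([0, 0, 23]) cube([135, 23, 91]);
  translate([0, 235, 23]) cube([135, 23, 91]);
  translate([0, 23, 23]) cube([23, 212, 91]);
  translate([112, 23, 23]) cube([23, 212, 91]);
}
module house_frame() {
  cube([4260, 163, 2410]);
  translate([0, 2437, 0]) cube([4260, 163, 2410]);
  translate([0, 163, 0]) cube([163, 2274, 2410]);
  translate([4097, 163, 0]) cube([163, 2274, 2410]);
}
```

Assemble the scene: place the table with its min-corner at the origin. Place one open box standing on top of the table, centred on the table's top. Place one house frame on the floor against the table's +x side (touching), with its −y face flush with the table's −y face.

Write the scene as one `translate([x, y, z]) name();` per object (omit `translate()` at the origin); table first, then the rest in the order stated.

table();
translate([749, 307, 728]) open_box();
translate([1633, 0, 0]) house_frame();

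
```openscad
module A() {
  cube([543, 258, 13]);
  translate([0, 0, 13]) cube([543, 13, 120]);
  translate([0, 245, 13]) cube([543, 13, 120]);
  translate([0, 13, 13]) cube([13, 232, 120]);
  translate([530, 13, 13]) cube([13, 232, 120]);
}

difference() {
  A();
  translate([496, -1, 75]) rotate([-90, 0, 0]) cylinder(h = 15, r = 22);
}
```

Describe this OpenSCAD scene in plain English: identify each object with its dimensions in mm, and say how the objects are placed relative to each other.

A is an open-topped rectangular box: outside dimensions 543×258×133 mm, with a uniform wall and base thickness of 13 mm. The base is a full 543×258 slab on the floor; four walls sit on top of the base. The front and back walls (the −y and +y sides) span the full width; the two side walls fit between them.

The open box has a circular hole of radius 22 mm through its front wall, centred at (x = 496, z = 75).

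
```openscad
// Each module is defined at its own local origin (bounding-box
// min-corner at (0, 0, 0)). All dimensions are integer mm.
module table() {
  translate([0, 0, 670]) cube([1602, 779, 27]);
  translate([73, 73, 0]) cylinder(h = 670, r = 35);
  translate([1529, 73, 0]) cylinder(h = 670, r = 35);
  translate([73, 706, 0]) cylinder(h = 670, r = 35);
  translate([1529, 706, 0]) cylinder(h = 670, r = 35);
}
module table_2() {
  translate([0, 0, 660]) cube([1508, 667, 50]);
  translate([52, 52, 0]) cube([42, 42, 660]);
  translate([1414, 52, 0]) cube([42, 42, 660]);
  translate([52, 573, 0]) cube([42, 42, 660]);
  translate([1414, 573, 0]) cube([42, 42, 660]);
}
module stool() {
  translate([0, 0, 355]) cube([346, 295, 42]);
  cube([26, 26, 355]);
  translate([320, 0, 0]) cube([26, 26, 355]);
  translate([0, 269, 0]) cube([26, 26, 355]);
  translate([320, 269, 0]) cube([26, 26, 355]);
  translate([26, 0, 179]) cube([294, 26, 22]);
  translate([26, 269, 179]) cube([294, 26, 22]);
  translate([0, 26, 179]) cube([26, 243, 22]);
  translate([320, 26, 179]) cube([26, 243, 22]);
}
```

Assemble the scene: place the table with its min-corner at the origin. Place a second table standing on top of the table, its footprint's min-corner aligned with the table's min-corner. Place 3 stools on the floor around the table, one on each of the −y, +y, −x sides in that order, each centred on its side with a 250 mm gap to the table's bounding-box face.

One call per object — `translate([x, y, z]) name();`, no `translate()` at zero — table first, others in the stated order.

table();
translate([0, 0, 697]) table_2();
translate([628, -545, 0]) stool();
translate([628, 1029, 0]) stool();
translate([-596, 242, 0]) stool();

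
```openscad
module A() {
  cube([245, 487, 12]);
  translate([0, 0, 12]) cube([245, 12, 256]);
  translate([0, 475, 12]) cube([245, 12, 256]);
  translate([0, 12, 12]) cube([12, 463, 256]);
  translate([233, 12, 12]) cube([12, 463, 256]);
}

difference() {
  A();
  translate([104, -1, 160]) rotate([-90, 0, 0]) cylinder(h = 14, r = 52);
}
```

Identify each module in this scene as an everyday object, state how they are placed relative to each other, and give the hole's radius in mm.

A is an open box. The open box has a circular hole through its front wall. The hole's radius is 52 mm.

The subtracted cylinder has r = 52 mm.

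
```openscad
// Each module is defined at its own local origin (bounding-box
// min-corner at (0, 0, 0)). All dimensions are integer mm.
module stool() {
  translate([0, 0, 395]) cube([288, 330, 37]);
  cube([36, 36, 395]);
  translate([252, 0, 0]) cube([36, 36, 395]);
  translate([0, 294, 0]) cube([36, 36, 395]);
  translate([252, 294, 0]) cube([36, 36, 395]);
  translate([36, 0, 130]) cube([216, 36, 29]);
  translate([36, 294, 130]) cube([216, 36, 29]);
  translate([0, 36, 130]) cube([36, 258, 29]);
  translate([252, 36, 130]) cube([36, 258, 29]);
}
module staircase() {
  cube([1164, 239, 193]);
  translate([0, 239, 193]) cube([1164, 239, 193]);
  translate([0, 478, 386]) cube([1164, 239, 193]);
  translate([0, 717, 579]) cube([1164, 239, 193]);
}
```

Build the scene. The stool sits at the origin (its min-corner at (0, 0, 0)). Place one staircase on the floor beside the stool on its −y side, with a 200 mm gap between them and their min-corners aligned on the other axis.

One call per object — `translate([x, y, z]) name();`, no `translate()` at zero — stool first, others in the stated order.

stool();
translate([0, -1156, 0]) staircase();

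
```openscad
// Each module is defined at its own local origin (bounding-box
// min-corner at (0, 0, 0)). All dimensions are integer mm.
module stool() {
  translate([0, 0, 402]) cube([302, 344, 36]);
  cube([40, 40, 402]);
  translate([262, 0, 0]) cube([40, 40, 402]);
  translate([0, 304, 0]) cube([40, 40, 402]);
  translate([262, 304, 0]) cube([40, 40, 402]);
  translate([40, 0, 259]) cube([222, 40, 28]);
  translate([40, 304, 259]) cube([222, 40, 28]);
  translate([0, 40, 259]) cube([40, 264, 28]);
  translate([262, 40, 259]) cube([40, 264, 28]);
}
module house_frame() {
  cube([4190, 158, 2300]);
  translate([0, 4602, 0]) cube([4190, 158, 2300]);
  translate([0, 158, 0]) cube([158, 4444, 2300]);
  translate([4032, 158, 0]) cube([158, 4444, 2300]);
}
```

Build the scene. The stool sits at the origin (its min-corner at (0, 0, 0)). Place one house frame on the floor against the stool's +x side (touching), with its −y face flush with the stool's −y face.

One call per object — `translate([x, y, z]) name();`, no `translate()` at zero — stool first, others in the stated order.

stool();
translate([302, 0, 0]) house_frame();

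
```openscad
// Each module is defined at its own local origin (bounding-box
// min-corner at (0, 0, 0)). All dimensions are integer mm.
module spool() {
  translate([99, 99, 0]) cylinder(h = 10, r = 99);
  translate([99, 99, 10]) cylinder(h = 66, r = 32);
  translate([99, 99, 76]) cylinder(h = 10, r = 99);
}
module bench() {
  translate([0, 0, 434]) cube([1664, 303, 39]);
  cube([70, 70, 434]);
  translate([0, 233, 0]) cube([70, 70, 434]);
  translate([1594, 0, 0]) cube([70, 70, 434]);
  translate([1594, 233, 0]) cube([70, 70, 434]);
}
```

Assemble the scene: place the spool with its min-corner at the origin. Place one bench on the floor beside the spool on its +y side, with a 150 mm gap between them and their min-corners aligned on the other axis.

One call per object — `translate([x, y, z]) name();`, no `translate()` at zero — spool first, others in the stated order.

spool();
translate([0, 348, 0]) bench();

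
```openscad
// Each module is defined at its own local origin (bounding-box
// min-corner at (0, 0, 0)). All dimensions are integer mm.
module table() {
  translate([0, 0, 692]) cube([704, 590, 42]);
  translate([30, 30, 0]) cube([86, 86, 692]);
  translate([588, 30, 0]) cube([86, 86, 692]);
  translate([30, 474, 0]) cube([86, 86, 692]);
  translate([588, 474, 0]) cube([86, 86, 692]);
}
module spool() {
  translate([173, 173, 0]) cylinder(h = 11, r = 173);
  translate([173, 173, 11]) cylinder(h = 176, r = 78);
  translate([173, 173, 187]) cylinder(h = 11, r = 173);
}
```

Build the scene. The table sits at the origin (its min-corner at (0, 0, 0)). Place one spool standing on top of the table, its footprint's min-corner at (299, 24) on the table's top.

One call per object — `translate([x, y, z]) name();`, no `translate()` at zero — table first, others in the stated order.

table();
translate([299, 24, 734]) spool();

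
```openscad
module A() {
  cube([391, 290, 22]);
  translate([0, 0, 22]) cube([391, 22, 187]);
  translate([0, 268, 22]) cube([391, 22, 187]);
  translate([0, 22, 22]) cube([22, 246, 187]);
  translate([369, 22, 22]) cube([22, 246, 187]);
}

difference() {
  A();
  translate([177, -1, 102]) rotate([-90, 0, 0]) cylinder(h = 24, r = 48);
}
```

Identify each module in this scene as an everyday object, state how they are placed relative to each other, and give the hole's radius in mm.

A is an open box. The open box has a circular hole through its front wall. The hole's radius is 48 mm.

The subtracted cylinder has r = 48 mm.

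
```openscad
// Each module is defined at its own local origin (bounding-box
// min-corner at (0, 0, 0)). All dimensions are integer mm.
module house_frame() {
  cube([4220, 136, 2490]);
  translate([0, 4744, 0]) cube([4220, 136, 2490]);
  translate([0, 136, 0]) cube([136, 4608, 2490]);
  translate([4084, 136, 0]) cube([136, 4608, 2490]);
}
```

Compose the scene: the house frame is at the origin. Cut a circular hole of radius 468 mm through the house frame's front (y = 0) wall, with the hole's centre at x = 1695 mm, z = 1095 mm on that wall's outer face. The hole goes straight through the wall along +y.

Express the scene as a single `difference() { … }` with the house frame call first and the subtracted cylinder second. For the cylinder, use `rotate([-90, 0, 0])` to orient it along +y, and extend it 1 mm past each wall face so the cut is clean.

difference() {
  house_frame();
  translate([1695, -1, 1095]) rotate([-90, 0, 0]) cylinder(h = 138, r = 468);
}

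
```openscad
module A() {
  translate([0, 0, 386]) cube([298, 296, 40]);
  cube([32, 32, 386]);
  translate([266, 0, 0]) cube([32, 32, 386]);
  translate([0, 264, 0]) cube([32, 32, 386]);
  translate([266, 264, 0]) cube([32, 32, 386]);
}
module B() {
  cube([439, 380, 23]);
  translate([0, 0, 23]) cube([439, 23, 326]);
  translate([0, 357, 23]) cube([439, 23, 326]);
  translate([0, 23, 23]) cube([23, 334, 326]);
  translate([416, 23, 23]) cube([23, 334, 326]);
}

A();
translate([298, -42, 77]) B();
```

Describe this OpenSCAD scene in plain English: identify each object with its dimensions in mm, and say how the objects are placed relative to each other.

A is a four-legged stool. The seat is 298×296 mm, 40 mm thick, top at z = 426 mm. It stands on four square legs, each 32×32 mm in cross-section, from z = 0 to the seat underside, each flush with a corner of the seat.

B is an open-topped rectangular box: outside dimensions 439×380×349 mm, with a uniform wall and base thickness of 23 mm. The base is a full 439×380 slab on the floor; four walls sit on top of the base. The front and back walls (the −y and +y sides) span the full width; the two side walls fit between them.

The open box is beside the stool with their tops flush at z = 426.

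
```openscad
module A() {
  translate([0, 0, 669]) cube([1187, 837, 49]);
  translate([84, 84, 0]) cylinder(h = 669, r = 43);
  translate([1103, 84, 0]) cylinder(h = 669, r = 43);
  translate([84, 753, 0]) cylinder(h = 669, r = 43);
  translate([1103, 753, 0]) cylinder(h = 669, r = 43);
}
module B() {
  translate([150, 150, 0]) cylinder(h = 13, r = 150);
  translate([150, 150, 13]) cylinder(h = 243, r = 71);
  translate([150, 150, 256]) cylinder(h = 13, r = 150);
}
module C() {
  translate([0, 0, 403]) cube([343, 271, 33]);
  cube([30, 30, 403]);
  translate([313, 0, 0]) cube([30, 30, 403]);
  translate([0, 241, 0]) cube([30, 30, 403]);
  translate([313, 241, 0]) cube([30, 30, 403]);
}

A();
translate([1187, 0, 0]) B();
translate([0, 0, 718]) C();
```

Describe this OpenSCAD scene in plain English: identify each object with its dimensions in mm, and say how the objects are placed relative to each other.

A is a rectangular dining table. The top is 1187×837×49 mm with its upper surface at z = 718 mm. It stands on four round legs of 86 mm diameter, each leg's bounding box inset 41 mm from the nearest pair of top edges, running from the floor to the underside of the top.

B is a spool: two coaxial disc flanges of radius 150 mm and thickness 13 mm, joined by a core cylinder of radius 71 mm and height 243 mm. The lower flange rests on z = 0 and the three cylinders share a vertical axis.

C is a four-legged stool. The seat is 343×271 mm, 33 mm thick, top at z = 436 mm. It stands on four square legs, each 30×30 mm in cross-section, from z = 0 to the seat underside, each flush with a corner of the seat.

The spool is against the table's +x side, with their −y faces flush. The stool is on top of the table.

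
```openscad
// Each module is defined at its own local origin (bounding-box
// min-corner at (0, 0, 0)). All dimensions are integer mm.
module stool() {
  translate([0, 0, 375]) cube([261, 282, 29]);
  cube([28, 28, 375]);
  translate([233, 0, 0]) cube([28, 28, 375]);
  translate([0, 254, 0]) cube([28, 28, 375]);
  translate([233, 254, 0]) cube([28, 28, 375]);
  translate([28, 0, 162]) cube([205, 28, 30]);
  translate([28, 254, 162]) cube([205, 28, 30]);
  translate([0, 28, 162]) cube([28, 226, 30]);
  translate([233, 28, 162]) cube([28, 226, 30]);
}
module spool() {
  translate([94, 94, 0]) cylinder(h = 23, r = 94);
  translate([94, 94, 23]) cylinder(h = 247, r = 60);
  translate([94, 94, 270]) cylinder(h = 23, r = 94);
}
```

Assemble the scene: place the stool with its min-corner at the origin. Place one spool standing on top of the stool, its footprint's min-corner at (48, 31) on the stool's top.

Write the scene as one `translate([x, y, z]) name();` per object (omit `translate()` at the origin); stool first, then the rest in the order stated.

stool();
translate([48, 31, 404]) spool();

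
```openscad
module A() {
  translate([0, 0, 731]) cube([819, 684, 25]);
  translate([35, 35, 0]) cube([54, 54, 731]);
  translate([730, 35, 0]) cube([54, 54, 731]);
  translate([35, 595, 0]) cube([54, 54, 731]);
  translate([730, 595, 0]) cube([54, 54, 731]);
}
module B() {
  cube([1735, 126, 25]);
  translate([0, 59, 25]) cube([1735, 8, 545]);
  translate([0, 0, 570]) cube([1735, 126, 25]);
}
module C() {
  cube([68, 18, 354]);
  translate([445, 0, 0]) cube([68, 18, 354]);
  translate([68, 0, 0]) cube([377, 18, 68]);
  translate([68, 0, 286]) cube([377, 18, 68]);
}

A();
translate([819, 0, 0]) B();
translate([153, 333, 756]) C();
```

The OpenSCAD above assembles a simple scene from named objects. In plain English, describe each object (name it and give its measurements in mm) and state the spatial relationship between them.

A is a table with a 819×684 mm rectangular top, 25 mm thick, top surface at z = 756 mm, supported by four 54×54 mm square legs, each inset 35 mm from the nearest pair of top edges, running from the floor.

B is an I-beam lying along x, 1735 mm long. Overall section height 595 mm. Two flanges 126 mm wide (y) and 25 mm thick, one on the floor and one at the top; a web 8 mm thick runs between them, centred on the flange width.

C is a picture frame with a 377×218 mm rectangular opening (x by z) and a uniform 68 mm border on every side. Frame depth is 18 mm along y. It is built from two vertical stiles running the full outside height and two horizontal rails spanning the gap between the stiles.

The I-beam is against the table's +x side, with their −y faces flush. The picture frame is on top of the table, centred.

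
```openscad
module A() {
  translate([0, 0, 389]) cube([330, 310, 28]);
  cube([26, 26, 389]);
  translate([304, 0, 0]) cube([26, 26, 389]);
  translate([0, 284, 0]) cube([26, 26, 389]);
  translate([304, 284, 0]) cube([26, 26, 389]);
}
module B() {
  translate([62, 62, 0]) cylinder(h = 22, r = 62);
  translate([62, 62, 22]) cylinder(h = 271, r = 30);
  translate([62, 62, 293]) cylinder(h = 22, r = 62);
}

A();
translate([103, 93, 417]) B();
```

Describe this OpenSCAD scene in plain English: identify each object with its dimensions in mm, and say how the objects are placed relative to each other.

A is a four-legged stool. The seat is a 330×310×28 mm slab whose top surface is at z = 417 mm; four square legs, each 26×26 mm in cross-section, run from the floor (z = 0) to the underside of the seat, each flush with a corner of the seat.

B is a spool: two coaxial disc flanges of radius 62 mm and thickness 22 mm, joined by a core cylinder of radius 30 mm and height 271 mm. The lower flange rests on z = 0 and the three cylinders share a vertical axis.

The spool is on top of the stool, centred.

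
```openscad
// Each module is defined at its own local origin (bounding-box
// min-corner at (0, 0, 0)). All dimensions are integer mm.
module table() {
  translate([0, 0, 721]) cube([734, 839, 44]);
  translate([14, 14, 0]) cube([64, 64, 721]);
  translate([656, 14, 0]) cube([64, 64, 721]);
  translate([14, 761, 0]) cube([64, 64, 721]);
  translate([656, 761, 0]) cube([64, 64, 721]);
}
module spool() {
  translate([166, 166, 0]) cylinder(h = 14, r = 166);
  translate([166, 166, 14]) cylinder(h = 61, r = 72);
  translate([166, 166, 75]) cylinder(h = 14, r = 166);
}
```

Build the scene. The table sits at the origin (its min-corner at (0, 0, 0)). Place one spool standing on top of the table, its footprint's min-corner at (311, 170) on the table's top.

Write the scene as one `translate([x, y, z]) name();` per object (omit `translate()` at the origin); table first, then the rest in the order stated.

table();
translate([311, 170, 765]) spool();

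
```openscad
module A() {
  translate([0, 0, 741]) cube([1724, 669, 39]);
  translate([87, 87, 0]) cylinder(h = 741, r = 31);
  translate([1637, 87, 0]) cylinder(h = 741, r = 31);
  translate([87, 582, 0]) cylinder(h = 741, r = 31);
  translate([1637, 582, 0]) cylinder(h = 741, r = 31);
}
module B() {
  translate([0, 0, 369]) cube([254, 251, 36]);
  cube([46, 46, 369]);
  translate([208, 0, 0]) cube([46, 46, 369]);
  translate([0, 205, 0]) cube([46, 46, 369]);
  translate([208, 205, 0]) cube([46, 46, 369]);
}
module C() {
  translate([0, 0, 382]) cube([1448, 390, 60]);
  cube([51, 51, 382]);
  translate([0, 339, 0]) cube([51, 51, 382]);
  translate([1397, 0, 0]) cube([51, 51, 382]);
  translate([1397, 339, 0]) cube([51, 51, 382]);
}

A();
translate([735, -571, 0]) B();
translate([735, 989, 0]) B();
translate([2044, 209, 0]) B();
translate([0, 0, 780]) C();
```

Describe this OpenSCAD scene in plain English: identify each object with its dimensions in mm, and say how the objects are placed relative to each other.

A is a table with a 1724×669 mm rectangular top, 39 mm thick, top surface at z = 780 mm, supported by four round legs of 62 mm diameter, each leg's bounding box inset 56 mm from the nearest pair of top edges, running from the floor.

B is a four-legged stool. The seat is a 254×251×36 mm slab whose top surface is at z = 405 mm; four square legs, each 46×46 mm in cross-section, run from the floor (z = 0) to the underside of the seat, each flush with a corner of the seat.

C is a long wooden bench with a 1448 mm (x) × 390 mm (y) seat, 60 mm thick, its top surface 442 mm above the floor. Four 51 mm square legs at the seat corners, flush with the edges, run from z = 0 to the seat underside.

Three stools sit around the table at the −y, +y, +x sides. The bench is on top of the table.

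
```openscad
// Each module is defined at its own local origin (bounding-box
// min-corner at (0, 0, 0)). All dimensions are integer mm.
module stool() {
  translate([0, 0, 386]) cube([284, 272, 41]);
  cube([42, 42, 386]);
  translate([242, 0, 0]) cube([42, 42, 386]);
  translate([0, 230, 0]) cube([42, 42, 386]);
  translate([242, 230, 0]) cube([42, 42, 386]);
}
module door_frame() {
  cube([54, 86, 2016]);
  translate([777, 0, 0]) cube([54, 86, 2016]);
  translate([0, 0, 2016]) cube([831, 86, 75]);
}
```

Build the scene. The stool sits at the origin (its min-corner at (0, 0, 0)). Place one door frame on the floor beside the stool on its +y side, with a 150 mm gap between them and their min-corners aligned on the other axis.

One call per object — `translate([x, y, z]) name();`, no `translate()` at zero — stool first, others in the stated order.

stool();
translate([0, 422, 0]) door_frame();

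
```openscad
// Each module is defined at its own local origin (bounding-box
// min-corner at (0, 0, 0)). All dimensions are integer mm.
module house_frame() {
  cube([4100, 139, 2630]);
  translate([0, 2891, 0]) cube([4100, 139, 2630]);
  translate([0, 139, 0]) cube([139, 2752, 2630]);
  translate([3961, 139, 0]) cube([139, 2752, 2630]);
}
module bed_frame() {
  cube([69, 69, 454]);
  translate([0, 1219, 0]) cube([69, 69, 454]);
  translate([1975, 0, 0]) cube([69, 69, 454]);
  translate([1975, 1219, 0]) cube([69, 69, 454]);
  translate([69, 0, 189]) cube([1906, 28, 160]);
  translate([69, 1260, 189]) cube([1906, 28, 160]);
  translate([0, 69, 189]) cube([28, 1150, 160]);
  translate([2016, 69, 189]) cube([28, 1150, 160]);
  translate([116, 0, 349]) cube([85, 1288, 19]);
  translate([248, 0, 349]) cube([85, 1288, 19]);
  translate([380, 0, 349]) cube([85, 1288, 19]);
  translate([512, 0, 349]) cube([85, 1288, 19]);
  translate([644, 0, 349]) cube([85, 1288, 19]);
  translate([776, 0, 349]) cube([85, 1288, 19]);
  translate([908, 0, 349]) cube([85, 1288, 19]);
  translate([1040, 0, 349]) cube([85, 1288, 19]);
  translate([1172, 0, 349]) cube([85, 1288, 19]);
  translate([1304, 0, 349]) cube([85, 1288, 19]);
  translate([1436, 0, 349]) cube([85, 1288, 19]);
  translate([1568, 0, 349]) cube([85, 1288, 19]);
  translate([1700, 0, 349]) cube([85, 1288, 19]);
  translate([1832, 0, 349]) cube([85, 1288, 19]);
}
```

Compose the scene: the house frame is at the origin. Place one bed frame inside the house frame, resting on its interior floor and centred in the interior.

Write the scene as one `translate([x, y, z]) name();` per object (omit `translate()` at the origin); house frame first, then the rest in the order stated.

house_frame();
translate([1028, 871, 0]) bed_frame();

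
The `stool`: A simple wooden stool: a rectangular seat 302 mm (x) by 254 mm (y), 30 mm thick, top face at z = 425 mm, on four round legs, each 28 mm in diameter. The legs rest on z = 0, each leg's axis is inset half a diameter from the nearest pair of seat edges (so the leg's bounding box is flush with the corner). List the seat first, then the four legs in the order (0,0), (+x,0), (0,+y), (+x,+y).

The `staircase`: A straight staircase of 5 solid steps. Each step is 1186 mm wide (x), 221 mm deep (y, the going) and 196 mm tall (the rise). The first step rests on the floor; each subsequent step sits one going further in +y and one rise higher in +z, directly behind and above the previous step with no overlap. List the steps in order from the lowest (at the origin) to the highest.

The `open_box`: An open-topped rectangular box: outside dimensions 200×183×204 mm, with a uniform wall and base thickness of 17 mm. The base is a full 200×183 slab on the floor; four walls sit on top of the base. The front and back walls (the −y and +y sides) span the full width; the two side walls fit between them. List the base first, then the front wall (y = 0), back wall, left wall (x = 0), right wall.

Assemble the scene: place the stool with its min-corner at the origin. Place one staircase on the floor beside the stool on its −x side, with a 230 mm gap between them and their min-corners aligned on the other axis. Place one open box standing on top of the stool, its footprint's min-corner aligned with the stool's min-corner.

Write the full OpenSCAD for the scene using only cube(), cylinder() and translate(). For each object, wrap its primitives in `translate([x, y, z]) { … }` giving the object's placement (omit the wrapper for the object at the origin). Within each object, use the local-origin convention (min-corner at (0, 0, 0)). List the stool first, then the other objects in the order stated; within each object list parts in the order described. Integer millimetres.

translate([0, 0, 395]) cube([302, 254, 30]);
translate([14, 14, 0]) cylinder(h = 395, r = 14);
translate([288, 14, 0]) cylinder(h = 395, r = 14);
translate([14, 240, 0]) cylinder(h = 395, r = 14);
translate([288, 240, 0]) cylinder(h = 395, r = 14);
translate([-1416, 0, 0]) {
  cube([1186, 221, 196]);
  translate([0, 221, 196]) cube([1186, 221, 196]);
  translate([0, 442, 392]) cube([1186, 221, 196]);
  translate([0, 663, 588]) cube([1186, 221, 196]);
  translate([0, 884, 784]) cube([1186, 221, 196]);
}
translate([0, 0, 425]) {
  cube([200, 183, 17]);
  translate([0, 0, 17]) cube([200, 17, 187]);
  translate([0, 166, 17]) cube([200, 17, 187]);
  translate([0, 17, 17]) cube([17, 149, 187]);
  translate([183, 17, 17]) cube([17, 149, 187]);
}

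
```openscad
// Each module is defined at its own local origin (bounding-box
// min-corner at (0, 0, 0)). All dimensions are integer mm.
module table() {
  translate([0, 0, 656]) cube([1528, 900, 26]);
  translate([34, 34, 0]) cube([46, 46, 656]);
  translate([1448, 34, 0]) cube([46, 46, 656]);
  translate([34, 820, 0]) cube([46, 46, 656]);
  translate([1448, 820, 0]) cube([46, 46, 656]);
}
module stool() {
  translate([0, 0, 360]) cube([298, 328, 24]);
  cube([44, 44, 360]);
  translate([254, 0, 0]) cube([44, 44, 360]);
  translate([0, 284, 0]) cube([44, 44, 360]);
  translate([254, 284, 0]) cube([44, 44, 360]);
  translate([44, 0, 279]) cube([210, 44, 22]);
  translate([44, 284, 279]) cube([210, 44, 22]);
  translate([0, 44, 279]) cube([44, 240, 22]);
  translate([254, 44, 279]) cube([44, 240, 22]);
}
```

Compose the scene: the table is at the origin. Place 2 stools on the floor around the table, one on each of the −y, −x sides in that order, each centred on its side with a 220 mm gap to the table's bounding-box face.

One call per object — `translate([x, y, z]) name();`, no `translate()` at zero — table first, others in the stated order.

table();
translate([615, -548, 0]) stool();
translate([-518, 286, 0]) stool();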